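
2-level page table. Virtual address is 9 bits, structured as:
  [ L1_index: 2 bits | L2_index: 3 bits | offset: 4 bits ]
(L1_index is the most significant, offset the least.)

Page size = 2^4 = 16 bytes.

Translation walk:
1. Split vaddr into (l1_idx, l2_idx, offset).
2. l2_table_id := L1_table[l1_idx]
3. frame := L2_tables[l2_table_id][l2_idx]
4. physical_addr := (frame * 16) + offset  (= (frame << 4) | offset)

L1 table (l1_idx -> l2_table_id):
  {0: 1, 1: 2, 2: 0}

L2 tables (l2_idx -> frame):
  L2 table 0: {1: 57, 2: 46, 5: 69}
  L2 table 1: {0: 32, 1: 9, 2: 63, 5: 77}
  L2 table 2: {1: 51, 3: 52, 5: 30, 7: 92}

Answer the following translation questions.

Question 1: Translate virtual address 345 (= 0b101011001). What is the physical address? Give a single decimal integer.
Answer: 1113

Derivation:
vaddr = 345 = 0b101011001
Split: l1_idx=2, l2_idx=5, offset=9
L1[2] = 0
L2[0][5] = 69
paddr = 69 * 16 + 9 = 1113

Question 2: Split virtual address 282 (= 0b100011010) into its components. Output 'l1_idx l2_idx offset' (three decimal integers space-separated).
Answer: 2 1 10

Derivation:
vaddr = 282 = 0b100011010
  top 2 bits -> l1_idx = 2
  next 3 bits -> l2_idx = 1
  bottom 4 bits -> offset = 10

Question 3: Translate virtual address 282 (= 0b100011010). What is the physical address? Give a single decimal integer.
vaddr = 282 = 0b100011010
Split: l1_idx=2, l2_idx=1, offset=10
L1[2] = 0
L2[0][1] = 57
paddr = 57 * 16 + 10 = 922

Answer: 922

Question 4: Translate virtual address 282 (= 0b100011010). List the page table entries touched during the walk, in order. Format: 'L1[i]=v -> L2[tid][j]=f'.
vaddr = 282 = 0b100011010
Split: l1_idx=2, l2_idx=1, offset=10

Answer: L1[2]=0 -> L2[0][1]=57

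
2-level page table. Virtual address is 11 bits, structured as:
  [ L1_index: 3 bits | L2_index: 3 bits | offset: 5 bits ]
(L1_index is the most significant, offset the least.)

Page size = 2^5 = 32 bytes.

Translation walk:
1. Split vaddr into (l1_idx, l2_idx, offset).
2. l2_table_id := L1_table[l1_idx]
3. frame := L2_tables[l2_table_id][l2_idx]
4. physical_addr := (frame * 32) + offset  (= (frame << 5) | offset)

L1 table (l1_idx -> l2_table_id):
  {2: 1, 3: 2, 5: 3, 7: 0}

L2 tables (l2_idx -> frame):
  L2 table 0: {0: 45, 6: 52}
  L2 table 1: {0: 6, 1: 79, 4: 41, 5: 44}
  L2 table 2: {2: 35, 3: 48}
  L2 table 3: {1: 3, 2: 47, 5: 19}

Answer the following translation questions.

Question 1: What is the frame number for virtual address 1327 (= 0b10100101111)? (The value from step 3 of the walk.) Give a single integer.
vaddr = 1327: l1_idx=5, l2_idx=1
L1[5] = 3; L2[3][1] = 3

Answer: 3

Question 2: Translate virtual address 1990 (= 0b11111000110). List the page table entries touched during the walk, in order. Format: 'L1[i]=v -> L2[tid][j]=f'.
vaddr = 1990 = 0b11111000110
Split: l1_idx=7, l2_idx=6, offset=6

Answer: L1[7]=0 -> L2[0][6]=52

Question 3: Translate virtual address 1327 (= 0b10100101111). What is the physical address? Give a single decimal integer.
Answer: 111

Derivation:
vaddr = 1327 = 0b10100101111
Split: l1_idx=5, l2_idx=1, offset=15
L1[5] = 3
L2[3][1] = 3
paddr = 3 * 32 + 15 = 111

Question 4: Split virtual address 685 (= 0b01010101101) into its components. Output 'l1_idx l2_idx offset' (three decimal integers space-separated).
vaddr = 685 = 0b01010101101
  top 3 bits -> l1_idx = 2
  next 3 bits -> l2_idx = 5
  bottom 5 bits -> offset = 13

Answer: 2 5 13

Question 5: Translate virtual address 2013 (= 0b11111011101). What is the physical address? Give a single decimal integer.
Answer: 1693

Derivation:
vaddr = 2013 = 0b11111011101
Split: l1_idx=7, l2_idx=6, offset=29
L1[7] = 0
L2[0][6] = 52
paddr = 52 * 32 + 29 = 1693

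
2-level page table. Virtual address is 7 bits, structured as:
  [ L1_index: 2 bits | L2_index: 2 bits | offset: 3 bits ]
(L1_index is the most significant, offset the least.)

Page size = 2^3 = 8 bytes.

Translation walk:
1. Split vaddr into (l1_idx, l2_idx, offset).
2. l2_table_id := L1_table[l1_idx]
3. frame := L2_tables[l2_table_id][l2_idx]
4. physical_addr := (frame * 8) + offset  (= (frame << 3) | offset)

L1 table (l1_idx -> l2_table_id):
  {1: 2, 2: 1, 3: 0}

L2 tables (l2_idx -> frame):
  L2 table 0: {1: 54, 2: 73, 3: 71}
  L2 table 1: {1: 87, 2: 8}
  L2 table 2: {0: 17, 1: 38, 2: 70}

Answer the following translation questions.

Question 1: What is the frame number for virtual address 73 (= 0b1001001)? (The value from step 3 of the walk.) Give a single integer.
vaddr = 73: l1_idx=2, l2_idx=1
L1[2] = 1; L2[1][1] = 87

Answer: 87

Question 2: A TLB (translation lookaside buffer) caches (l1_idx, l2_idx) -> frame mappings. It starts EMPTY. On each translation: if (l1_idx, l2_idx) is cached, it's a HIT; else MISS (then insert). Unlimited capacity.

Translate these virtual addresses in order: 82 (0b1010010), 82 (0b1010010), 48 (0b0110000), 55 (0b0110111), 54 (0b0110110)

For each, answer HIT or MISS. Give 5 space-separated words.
vaddr=82: (2,2) not in TLB -> MISS, insert
vaddr=82: (2,2) in TLB -> HIT
vaddr=48: (1,2) not in TLB -> MISS, insert
vaddr=55: (1,2) in TLB -> HIT
vaddr=54: (1,2) in TLB -> HIT

Answer: MISS HIT MISS HIT HIT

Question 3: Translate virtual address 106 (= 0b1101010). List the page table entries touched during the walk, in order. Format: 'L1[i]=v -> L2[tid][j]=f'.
vaddr = 106 = 0b1101010
Split: l1_idx=3, l2_idx=1, offset=2

Answer: L1[3]=0 -> L2[0][1]=54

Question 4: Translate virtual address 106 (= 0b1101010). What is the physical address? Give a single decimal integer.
Answer: 434

Derivation:
vaddr = 106 = 0b1101010
Split: l1_idx=3, l2_idx=1, offset=2
L1[3] = 0
L2[0][1] = 54
paddr = 54 * 8 + 2 = 434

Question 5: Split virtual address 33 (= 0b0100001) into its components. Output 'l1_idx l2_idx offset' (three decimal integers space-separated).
vaddr = 33 = 0b0100001
  top 2 bits -> l1_idx = 1
  next 2 bits -> l2_idx = 0
  bottom 3 bits -> offset = 1

Answer: 1 0 1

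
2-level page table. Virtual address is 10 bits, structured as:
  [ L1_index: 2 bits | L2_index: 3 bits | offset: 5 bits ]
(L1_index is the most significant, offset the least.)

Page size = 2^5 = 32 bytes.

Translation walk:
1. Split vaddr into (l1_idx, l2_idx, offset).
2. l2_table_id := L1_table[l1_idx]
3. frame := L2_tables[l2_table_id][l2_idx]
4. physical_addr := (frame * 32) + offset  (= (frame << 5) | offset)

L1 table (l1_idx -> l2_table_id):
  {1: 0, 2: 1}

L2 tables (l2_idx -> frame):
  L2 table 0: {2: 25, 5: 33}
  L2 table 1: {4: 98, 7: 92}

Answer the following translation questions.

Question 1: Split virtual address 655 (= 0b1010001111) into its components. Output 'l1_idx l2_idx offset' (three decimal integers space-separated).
vaddr = 655 = 0b1010001111
  top 2 bits -> l1_idx = 2
  next 3 bits -> l2_idx = 4
  bottom 5 bits -> offset = 15

Answer: 2 4 15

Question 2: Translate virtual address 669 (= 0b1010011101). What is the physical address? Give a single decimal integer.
Answer: 3165

Derivation:
vaddr = 669 = 0b1010011101
Split: l1_idx=2, l2_idx=4, offset=29
L1[2] = 1
L2[1][4] = 98
paddr = 98 * 32 + 29 = 3165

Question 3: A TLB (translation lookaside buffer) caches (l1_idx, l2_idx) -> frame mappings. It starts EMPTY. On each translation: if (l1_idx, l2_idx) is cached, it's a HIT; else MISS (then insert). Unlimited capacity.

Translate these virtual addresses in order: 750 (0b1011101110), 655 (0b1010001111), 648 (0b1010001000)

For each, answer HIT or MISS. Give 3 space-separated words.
Answer: MISS MISS HIT

Derivation:
vaddr=750: (2,7) not in TLB -> MISS, insert
vaddr=655: (2,4) not in TLB -> MISS, insert
vaddr=648: (2,4) in TLB -> HIT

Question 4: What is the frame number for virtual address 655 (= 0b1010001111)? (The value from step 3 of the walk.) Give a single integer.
vaddr = 655: l1_idx=2, l2_idx=4
L1[2] = 1; L2[1][4] = 98

Answer: 98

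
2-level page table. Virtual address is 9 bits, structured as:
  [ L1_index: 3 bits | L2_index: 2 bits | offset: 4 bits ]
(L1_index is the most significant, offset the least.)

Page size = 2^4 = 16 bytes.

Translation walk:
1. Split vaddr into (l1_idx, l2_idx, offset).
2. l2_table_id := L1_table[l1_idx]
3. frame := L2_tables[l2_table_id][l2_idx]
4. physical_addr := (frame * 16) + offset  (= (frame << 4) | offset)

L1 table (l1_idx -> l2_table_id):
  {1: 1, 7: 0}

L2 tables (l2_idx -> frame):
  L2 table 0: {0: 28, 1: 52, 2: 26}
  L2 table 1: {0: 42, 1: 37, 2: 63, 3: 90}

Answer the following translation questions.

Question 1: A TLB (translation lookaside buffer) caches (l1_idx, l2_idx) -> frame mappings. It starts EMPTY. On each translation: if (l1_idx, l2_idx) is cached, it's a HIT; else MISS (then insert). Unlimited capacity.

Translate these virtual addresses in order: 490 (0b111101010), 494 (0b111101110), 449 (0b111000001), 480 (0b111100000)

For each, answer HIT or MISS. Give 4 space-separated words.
vaddr=490: (7,2) not in TLB -> MISS, insert
vaddr=494: (7,2) in TLB -> HIT
vaddr=449: (7,0) not in TLB -> MISS, insert
vaddr=480: (7,2) in TLB -> HIT

Answer: MISS HIT MISS HIT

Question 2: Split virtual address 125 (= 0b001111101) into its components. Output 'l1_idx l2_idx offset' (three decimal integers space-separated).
vaddr = 125 = 0b001111101
  top 3 bits -> l1_idx = 1
  next 2 bits -> l2_idx = 3
  bottom 4 bits -> offset = 13

Answer: 1 3 13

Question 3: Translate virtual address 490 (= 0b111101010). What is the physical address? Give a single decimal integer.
vaddr = 490 = 0b111101010
Split: l1_idx=7, l2_idx=2, offset=10
L1[7] = 0
L2[0][2] = 26
paddr = 26 * 16 + 10 = 426

Answer: 426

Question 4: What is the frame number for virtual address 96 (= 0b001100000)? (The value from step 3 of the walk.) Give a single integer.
Answer: 63

Derivation:
vaddr = 96: l1_idx=1, l2_idx=2
L1[1] = 1; L2[1][2] = 63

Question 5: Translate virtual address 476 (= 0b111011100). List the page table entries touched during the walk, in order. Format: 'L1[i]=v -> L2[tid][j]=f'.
vaddr = 476 = 0b111011100
Split: l1_idx=7, l2_idx=1, offset=12

Answer: L1[7]=0 -> L2[0][1]=52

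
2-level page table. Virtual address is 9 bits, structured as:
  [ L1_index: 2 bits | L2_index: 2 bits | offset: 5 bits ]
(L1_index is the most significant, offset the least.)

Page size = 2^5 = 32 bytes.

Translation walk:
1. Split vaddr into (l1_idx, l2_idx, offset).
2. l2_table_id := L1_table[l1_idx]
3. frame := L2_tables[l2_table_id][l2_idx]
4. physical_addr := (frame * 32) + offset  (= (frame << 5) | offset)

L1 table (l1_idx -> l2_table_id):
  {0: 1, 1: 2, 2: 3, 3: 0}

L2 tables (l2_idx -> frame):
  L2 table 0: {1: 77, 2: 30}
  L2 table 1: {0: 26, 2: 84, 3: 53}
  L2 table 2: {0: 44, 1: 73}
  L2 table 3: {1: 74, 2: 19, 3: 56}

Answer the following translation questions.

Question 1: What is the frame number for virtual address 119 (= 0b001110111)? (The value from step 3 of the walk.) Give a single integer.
Answer: 53

Derivation:
vaddr = 119: l1_idx=0, l2_idx=3
L1[0] = 1; L2[1][3] = 53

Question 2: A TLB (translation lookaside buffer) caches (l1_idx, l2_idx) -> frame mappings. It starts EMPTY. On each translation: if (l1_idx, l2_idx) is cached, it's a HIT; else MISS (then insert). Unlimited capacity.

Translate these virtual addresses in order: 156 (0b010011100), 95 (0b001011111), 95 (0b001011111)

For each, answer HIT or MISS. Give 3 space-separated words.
Answer: MISS MISS HIT

Derivation:
vaddr=156: (1,0) not in TLB -> MISS, insert
vaddr=95: (0,2) not in TLB -> MISS, insert
vaddr=95: (0,2) in TLB -> HIT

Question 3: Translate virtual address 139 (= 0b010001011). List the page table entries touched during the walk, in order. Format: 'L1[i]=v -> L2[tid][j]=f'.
Answer: L1[1]=2 -> L2[2][0]=44

Derivation:
vaddr = 139 = 0b010001011
Split: l1_idx=1, l2_idx=0, offset=11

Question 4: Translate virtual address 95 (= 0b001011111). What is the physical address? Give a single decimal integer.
vaddr = 95 = 0b001011111
Split: l1_idx=0, l2_idx=2, offset=31
L1[0] = 1
L2[1][2] = 84
paddr = 84 * 32 + 31 = 2719

Answer: 2719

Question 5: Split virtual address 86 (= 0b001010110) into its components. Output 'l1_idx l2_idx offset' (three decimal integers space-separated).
vaddr = 86 = 0b001010110
  top 2 bits -> l1_idx = 0
  next 2 bits -> l2_idx = 2
  bottom 5 bits -> offset = 22

Answer: 0 2 22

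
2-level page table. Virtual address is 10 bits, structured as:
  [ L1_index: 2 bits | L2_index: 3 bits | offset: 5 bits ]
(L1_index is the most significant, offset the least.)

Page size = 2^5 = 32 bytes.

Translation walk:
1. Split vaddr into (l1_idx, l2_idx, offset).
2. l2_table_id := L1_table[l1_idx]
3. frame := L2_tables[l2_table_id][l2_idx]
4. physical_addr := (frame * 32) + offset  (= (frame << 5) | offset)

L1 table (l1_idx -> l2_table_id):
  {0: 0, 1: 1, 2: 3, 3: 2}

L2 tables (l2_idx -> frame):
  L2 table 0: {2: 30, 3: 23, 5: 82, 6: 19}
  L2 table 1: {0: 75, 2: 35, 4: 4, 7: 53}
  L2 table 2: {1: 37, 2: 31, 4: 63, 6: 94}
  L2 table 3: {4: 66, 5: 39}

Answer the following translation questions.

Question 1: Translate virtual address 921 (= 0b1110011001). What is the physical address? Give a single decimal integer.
vaddr = 921 = 0b1110011001
Split: l1_idx=3, l2_idx=4, offset=25
L1[3] = 2
L2[2][4] = 63
paddr = 63 * 32 + 25 = 2041

Answer: 2041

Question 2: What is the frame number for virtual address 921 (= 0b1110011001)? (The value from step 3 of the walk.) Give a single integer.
vaddr = 921: l1_idx=3, l2_idx=4
L1[3] = 2; L2[2][4] = 63

Answer: 63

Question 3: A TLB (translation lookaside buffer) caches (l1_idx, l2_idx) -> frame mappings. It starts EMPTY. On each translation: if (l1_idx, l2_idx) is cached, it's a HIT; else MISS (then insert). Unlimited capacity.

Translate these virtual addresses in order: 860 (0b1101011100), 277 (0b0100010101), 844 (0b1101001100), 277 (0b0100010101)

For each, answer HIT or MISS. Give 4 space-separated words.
vaddr=860: (3,2) not in TLB -> MISS, insert
vaddr=277: (1,0) not in TLB -> MISS, insert
vaddr=844: (3,2) in TLB -> HIT
vaddr=277: (1,0) in TLB -> HIT

Answer: MISS MISS HIT HIT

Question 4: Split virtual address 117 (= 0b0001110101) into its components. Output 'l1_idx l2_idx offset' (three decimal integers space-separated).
vaddr = 117 = 0b0001110101
  top 2 bits -> l1_idx = 0
  next 3 bits -> l2_idx = 3
  bottom 5 bits -> offset = 21

Answer: 0 3 21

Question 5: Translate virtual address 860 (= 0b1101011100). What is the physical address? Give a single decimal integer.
Answer: 1020

Derivation:
vaddr = 860 = 0b1101011100
Split: l1_idx=3, l2_idx=2, offset=28
L1[3] = 2
L2[2][2] = 31
paddr = 31 * 32 + 28 = 1020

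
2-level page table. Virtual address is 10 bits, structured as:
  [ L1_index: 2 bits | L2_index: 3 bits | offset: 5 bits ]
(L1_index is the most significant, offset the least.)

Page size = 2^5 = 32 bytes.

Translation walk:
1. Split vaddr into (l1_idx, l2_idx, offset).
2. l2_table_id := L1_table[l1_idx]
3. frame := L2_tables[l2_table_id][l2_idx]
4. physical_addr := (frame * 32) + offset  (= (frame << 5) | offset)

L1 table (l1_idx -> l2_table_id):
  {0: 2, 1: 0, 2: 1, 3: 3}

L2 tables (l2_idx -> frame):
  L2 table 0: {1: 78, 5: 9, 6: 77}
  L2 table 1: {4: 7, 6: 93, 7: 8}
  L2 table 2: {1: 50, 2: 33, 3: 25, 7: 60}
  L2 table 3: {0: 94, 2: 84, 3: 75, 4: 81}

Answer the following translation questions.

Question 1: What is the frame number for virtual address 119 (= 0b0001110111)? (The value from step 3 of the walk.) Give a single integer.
Answer: 25

Derivation:
vaddr = 119: l1_idx=0, l2_idx=3
L1[0] = 2; L2[2][3] = 25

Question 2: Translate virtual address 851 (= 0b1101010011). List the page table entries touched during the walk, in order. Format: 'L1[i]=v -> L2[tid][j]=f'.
Answer: L1[3]=3 -> L2[3][2]=84

Derivation:
vaddr = 851 = 0b1101010011
Split: l1_idx=3, l2_idx=2, offset=19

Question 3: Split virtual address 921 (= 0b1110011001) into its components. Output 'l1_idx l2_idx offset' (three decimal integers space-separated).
vaddr = 921 = 0b1110011001
  top 2 bits -> l1_idx = 3
  next 3 bits -> l2_idx = 4
  bottom 5 bits -> offset = 25

Answer: 3 4 25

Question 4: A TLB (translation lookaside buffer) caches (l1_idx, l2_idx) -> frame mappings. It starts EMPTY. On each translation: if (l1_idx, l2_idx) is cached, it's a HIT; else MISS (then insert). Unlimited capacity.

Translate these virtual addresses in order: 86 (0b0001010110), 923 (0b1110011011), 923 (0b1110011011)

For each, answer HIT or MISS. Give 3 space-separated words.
vaddr=86: (0,2) not in TLB -> MISS, insert
vaddr=923: (3,4) not in TLB -> MISS, insert
vaddr=923: (3,4) in TLB -> HIT

Answer: MISS MISS HIT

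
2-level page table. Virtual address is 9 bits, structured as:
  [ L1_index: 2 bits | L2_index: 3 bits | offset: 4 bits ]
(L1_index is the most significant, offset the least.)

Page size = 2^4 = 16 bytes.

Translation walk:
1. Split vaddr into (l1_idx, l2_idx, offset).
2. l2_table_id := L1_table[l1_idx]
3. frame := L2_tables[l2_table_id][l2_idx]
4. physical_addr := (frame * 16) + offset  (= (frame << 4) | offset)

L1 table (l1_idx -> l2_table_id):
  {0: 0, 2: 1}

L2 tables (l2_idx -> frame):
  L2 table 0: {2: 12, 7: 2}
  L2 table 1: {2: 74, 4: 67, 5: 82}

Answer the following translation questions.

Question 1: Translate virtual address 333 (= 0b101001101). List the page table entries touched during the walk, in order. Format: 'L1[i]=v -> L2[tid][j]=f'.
Answer: L1[2]=1 -> L2[1][4]=67

Derivation:
vaddr = 333 = 0b101001101
Split: l1_idx=2, l2_idx=4, offset=13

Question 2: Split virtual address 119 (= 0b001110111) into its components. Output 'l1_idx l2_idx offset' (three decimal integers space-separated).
vaddr = 119 = 0b001110111
  top 2 bits -> l1_idx = 0
  next 3 bits -> l2_idx = 7
  bottom 4 bits -> offset = 7

Answer: 0 7 7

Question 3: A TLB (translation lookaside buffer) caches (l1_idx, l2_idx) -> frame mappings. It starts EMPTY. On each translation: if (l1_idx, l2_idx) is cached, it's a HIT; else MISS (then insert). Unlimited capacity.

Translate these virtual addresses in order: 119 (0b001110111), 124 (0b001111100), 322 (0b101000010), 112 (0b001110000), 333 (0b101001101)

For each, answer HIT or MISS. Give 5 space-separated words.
vaddr=119: (0,7) not in TLB -> MISS, insert
vaddr=124: (0,7) in TLB -> HIT
vaddr=322: (2,4) not in TLB -> MISS, insert
vaddr=112: (0,7) in TLB -> HIT
vaddr=333: (2,4) in TLB -> HIT

Answer: MISS HIT MISS HIT HIT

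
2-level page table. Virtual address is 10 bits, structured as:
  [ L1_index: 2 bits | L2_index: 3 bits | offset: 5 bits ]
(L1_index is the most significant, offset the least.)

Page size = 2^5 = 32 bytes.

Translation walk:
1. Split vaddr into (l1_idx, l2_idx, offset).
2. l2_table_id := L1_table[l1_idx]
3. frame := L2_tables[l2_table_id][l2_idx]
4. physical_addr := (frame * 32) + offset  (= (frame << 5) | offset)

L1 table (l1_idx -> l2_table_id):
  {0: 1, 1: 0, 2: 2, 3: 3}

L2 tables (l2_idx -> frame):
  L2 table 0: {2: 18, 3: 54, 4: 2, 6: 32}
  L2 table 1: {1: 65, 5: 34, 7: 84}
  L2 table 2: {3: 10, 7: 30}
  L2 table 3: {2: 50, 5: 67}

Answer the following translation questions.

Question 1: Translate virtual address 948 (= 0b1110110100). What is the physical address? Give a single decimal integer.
vaddr = 948 = 0b1110110100
Split: l1_idx=3, l2_idx=5, offset=20
L1[3] = 3
L2[3][5] = 67
paddr = 67 * 32 + 20 = 2164

Answer: 2164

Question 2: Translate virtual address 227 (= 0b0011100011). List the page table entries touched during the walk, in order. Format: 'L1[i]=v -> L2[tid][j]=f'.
Answer: L1[0]=1 -> L2[1][7]=84

Derivation:
vaddr = 227 = 0b0011100011
Split: l1_idx=0, l2_idx=7, offset=3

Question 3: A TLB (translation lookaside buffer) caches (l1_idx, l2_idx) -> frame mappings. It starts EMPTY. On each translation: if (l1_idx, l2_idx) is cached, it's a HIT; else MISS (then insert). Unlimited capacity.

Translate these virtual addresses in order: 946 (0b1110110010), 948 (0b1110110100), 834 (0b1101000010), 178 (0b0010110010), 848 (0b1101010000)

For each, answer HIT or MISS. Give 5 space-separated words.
vaddr=946: (3,5) not in TLB -> MISS, insert
vaddr=948: (3,5) in TLB -> HIT
vaddr=834: (3,2) not in TLB -> MISS, insert
vaddr=178: (0,5) not in TLB -> MISS, insert
vaddr=848: (3,2) in TLB -> HIT

Answer: MISS HIT MISS MISS HIT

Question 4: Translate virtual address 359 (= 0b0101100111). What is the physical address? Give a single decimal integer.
Answer: 1735

Derivation:
vaddr = 359 = 0b0101100111
Split: l1_idx=1, l2_idx=3, offset=7
L1[1] = 0
L2[0][3] = 54
paddr = 54 * 32 + 7 = 1735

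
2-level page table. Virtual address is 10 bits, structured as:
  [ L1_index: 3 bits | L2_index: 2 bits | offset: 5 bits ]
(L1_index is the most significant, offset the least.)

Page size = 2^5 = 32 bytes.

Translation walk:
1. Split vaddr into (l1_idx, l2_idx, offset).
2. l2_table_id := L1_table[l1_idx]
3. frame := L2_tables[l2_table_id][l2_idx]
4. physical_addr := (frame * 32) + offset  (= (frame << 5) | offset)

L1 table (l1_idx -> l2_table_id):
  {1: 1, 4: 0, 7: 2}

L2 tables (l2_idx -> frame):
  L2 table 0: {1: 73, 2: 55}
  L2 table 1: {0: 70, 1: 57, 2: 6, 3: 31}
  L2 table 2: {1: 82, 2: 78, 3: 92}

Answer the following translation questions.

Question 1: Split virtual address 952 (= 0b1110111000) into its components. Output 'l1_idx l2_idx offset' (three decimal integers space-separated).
vaddr = 952 = 0b1110111000
  top 3 bits -> l1_idx = 7
  next 2 bits -> l2_idx = 1
  bottom 5 bits -> offset = 24

Answer: 7 1 24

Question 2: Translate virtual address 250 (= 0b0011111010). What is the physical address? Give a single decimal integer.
vaddr = 250 = 0b0011111010
Split: l1_idx=1, l2_idx=3, offset=26
L1[1] = 1
L2[1][3] = 31
paddr = 31 * 32 + 26 = 1018

Answer: 1018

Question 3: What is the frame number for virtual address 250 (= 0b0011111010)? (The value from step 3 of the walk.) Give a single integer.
Answer: 31

Derivation:
vaddr = 250: l1_idx=1, l2_idx=3
L1[1] = 1; L2[1][3] = 31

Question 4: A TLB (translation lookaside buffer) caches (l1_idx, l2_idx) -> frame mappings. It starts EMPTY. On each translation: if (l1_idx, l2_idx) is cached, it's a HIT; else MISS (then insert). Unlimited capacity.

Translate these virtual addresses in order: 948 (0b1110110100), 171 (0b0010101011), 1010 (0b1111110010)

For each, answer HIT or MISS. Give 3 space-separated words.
vaddr=948: (7,1) not in TLB -> MISS, insert
vaddr=171: (1,1) not in TLB -> MISS, insert
vaddr=1010: (7,3) not in TLB -> MISS, insert

Answer: MISS MISS MISS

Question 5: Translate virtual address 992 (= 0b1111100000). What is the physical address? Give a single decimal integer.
Answer: 2944

Derivation:
vaddr = 992 = 0b1111100000
Split: l1_idx=7, l2_idx=3, offset=0
L1[7] = 2
L2[2][3] = 92
paddr = 92 * 32 + 0 = 2944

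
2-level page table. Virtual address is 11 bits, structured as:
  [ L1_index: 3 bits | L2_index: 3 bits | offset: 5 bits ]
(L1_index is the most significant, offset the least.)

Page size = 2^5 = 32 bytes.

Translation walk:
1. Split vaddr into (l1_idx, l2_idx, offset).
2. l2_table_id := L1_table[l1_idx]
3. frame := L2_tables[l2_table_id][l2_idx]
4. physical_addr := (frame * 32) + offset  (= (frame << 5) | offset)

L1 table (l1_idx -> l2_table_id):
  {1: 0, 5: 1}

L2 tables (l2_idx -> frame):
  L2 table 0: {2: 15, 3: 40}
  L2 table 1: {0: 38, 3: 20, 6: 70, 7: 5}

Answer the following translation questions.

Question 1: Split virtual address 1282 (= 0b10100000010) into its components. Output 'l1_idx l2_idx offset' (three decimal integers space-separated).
Answer: 5 0 2

Derivation:
vaddr = 1282 = 0b10100000010
  top 3 bits -> l1_idx = 5
  next 3 bits -> l2_idx = 0
  bottom 5 bits -> offset = 2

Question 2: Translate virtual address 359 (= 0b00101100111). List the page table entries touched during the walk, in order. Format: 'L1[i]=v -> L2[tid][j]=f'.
vaddr = 359 = 0b00101100111
Split: l1_idx=1, l2_idx=3, offset=7

Answer: L1[1]=0 -> L2[0][3]=40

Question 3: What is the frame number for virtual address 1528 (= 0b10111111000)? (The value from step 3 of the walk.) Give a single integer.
vaddr = 1528: l1_idx=5, l2_idx=7
L1[5] = 1; L2[1][7] = 5

Answer: 5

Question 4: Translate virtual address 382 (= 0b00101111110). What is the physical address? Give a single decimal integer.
vaddr = 382 = 0b00101111110
Split: l1_idx=1, l2_idx=3, offset=30
L1[1] = 0
L2[0][3] = 40
paddr = 40 * 32 + 30 = 1310

Answer: 1310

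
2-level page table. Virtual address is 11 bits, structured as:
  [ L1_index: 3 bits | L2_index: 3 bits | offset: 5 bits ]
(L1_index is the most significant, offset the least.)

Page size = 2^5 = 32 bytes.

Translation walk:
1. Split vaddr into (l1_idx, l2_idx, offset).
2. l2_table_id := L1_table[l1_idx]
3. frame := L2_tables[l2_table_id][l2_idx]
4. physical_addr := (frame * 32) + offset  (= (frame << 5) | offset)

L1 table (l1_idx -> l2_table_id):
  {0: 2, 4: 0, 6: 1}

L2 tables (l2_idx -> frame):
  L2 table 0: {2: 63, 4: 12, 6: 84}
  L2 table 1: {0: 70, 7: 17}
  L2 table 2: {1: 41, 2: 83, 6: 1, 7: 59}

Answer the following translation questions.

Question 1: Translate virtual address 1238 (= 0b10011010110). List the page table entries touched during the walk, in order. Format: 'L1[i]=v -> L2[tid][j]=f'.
Answer: L1[4]=0 -> L2[0][6]=84

Derivation:
vaddr = 1238 = 0b10011010110
Split: l1_idx=4, l2_idx=6, offset=22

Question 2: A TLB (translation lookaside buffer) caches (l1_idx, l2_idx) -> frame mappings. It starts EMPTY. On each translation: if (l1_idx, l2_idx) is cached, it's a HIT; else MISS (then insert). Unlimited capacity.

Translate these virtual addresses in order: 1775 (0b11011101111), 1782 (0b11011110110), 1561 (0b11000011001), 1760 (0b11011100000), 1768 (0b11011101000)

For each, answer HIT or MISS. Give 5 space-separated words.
Answer: MISS HIT MISS HIT HIT

Derivation:
vaddr=1775: (6,7) not in TLB -> MISS, insert
vaddr=1782: (6,7) in TLB -> HIT
vaddr=1561: (6,0) not in TLB -> MISS, insert
vaddr=1760: (6,7) in TLB -> HIT
vaddr=1768: (6,7) in TLB -> HIT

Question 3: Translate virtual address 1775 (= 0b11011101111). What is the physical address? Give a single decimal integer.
Answer: 559

Derivation:
vaddr = 1775 = 0b11011101111
Split: l1_idx=6, l2_idx=7, offset=15
L1[6] = 1
L2[1][7] = 17
paddr = 17 * 32 + 15 = 559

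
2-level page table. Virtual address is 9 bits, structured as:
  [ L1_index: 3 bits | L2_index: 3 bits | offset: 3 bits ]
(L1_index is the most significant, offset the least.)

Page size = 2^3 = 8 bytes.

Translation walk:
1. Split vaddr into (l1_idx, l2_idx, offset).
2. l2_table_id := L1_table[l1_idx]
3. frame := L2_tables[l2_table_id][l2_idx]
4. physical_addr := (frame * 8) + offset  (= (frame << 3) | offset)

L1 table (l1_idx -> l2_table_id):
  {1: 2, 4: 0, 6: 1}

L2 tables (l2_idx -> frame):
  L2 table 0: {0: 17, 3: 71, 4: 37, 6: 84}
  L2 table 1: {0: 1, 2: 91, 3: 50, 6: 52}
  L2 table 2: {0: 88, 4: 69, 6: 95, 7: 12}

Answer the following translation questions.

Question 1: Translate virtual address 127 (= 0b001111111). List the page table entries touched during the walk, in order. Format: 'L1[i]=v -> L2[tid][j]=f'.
Answer: L1[1]=2 -> L2[2][7]=12

Derivation:
vaddr = 127 = 0b001111111
Split: l1_idx=1, l2_idx=7, offset=7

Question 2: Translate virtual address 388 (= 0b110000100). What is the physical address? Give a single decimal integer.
Answer: 12

Derivation:
vaddr = 388 = 0b110000100
Split: l1_idx=6, l2_idx=0, offset=4
L1[6] = 1
L2[1][0] = 1
paddr = 1 * 8 + 4 = 12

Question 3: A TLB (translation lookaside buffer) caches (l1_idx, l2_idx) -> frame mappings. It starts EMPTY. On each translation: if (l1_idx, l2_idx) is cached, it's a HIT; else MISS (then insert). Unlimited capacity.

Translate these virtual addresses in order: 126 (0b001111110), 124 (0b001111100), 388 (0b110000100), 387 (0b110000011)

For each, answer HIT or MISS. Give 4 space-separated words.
Answer: MISS HIT MISS HIT

Derivation:
vaddr=126: (1,7) not in TLB -> MISS, insert
vaddr=124: (1,7) in TLB -> HIT
vaddr=388: (6,0) not in TLB -> MISS, insert
vaddr=387: (6,0) in TLB -> HIT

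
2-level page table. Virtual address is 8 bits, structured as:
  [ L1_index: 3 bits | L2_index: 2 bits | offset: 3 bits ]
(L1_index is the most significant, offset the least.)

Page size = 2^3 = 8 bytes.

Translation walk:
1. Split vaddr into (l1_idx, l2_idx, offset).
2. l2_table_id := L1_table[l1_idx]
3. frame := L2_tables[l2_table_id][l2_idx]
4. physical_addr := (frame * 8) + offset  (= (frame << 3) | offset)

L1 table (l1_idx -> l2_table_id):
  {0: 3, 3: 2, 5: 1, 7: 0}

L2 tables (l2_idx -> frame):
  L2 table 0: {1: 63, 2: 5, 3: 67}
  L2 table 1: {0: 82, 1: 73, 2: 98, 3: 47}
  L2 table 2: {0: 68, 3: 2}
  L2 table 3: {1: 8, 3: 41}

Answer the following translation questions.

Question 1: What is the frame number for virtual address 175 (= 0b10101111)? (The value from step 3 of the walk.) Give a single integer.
Answer: 73

Derivation:
vaddr = 175: l1_idx=5, l2_idx=1
L1[5] = 1; L2[1][1] = 73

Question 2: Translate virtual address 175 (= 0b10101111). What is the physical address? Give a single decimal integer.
vaddr = 175 = 0b10101111
Split: l1_idx=5, l2_idx=1, offset=7
L1[5] = 1
L2[1][1] = 73
paddr = 73 * 8 + 7 = 591

Answer: 591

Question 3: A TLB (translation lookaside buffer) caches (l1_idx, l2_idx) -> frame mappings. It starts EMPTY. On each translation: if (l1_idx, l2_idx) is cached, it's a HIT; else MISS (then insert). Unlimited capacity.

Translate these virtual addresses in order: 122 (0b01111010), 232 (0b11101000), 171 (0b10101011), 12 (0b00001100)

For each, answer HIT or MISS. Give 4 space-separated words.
Answer: MISS MISS MISS MISS

Derivation:
vaddr=122: (3,3) not in TLB -> MISS, insert
vaddr=232: (7,1) not in TLB -> MISS, insert
vaddr=171: (5,1) not in TLB -> MISS, insert
vaddr=12: (0,1) not in TLB -> MISS, insert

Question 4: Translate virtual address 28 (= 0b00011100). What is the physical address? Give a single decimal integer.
Answer: 332

Derivation:
vaddr = 28 = 0b00011100
Split: l1_idx=0, l2_idx=3, offset=4
L1[0] = 3
L2[3][3] = 41
paddr = 41 * 8 + 4 = 332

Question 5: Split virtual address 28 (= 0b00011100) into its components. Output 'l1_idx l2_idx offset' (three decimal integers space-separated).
vaddr = 28 = 0b00011100
  top 3 bits -> l1_idx = 0
  next 2 bits -> l2_idx = 3
  bottom 3 bits -> offset = 4

Answer: 0 3 4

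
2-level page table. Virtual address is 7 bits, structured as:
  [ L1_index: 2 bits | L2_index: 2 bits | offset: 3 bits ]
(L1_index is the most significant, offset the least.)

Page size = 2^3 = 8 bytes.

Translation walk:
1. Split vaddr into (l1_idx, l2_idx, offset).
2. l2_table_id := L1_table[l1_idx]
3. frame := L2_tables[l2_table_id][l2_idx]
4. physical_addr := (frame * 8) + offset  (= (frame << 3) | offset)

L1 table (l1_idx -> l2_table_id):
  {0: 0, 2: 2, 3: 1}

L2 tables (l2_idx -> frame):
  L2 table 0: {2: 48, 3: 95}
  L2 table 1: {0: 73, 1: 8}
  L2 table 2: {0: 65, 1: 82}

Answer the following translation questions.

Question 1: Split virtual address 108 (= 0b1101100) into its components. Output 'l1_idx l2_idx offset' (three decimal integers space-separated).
Answer: 3 1 4

Derivation:
vaddr = 108 = 0b1101100
  top 2 bits -> l1_idx = 3
  next 2 bits -> l2_idx = 1
  bottom 3 bits -> offset = 4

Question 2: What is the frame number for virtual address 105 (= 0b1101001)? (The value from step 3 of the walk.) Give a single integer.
Answer: 8

Derivation:
vaddr = 105: l1_idx=3, l2_idx=1
L1[3] = 1; L2[1][1] = 8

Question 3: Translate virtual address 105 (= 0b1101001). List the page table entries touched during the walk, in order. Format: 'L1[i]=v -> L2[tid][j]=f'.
Answer: L1[3]=1 -> L2[1][1]=8

Derivation:
vaddr = 105 = 0b1101001
Split: l1_idx=3, l2_idx=1, offset=1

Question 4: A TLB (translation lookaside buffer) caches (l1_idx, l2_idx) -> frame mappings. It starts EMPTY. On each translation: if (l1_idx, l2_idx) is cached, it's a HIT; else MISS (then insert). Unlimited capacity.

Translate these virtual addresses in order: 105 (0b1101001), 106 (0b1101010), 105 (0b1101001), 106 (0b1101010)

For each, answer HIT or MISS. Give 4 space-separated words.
Answer: MISS HIT HIT HIT

Derivation:
vaddr=105: (3,1) not in TLB -> MISS, insert
vaddr=106: (3,1) in TLB -> HIT
vaddr=105: (3,1) in TLB -> HIT
vaddr=106: (3,1) in TLB -> HIT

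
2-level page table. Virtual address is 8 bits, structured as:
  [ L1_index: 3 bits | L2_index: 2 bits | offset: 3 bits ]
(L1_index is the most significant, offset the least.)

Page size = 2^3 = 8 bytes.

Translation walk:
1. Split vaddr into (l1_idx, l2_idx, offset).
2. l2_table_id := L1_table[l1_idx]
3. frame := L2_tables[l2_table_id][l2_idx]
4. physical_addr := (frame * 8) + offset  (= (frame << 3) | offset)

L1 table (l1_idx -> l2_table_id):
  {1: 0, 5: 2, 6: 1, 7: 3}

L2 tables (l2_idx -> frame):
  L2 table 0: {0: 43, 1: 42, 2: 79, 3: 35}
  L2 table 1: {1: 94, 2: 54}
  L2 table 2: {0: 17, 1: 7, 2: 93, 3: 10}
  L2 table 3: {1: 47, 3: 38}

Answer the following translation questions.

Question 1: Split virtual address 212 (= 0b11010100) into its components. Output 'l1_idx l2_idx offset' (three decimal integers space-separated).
Answer: 6 2 4

Derivation:
vaddr = 212 = 0b11010100
  top 3 bits -> l1_idx = 6
  next 2 bits -> l2_idx = 2
  bottom 3 bits -> offset = 4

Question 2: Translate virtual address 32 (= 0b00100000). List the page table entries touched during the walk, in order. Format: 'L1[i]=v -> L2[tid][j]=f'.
vaddr = 32 = 0b00100000
Split: l1_idx=1, l2_idx=0, offset=0

Answer: L1[1]=0 -> L2[0][0]=43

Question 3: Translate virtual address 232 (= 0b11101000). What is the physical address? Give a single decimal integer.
vaddr = 232 = 0b11101000
Split: l1_idx=7, l2_idx=1, offset=0
L1[7] = 3
L2[3][1] = 47
paddr = 47 * 8 + 0 = 376

Answer: 376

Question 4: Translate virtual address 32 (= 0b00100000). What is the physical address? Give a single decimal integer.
Answer: 344

Derivation:
vaddr = 32 = 0b00100000
Split: l1_idx=1, l2_idx=0, offset=0
L1[1] = 0
L2[0][0] = 43
paddr = 43 * 8 + 0 = 344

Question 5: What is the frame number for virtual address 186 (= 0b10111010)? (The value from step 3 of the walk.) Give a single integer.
vaddr = 186: l1_idx=5, l2_idx=3
L1[5] = 2; L2[2][3] = 10

Answer: 10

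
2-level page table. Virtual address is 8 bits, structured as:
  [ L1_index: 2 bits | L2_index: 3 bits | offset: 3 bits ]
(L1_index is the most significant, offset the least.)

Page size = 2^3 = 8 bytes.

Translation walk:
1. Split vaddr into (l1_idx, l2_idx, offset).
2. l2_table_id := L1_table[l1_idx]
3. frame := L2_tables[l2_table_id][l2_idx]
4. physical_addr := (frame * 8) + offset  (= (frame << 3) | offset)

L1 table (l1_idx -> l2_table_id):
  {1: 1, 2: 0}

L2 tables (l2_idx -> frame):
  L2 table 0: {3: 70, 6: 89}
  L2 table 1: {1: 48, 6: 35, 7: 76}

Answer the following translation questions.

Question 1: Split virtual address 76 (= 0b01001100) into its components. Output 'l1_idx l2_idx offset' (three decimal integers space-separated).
Answer: 1 1 4

Derivation:
vaddr = 76 = 0b01001100
  top 2 bits -> l1_idx = 1
  next 3 bits -> l2_idx = 1
  bottom 3 bits -> offset = 4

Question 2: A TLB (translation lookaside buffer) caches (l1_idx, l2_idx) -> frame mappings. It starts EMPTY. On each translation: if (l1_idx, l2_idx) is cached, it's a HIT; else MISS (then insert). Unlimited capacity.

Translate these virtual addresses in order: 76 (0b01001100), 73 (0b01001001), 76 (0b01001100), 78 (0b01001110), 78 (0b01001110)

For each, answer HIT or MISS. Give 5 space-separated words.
Answer: MISS HIT HIT HIT HIT

Derivation:
vaddr=76: (1,1) not in TLB -> MISS, insert
vaddr=73: (1,1) in TLB -> HIT
vaddr=76: (1,1) in TLB -> HIT
vaddr=78: (1,1) in TLB -> HIT
vaddr=78: (1,1) in TLB -> HIT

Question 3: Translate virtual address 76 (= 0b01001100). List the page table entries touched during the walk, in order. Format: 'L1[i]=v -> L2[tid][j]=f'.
Answer: L1[1]=1 -> L2[1][1]=48

Derivation:
vaddr = 76 = 0b01001100
Split: l1_idx=1, l2_idx=1, offset=4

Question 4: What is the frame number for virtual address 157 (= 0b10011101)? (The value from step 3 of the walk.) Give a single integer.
vaddr = 157: l1_idx=2, l2_idx=3
L1[2] = 0; L2[0][3] = 70

Answer: 70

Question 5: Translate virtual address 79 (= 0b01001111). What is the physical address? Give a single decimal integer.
vaddr = 79 = 0b01001111
Split: l1_idx=1, l2_idx=1, offset=7
L1[1] = 1
L2[1][1] = 48
paddr = 48 * 8 + 7 = 391

Answer: 391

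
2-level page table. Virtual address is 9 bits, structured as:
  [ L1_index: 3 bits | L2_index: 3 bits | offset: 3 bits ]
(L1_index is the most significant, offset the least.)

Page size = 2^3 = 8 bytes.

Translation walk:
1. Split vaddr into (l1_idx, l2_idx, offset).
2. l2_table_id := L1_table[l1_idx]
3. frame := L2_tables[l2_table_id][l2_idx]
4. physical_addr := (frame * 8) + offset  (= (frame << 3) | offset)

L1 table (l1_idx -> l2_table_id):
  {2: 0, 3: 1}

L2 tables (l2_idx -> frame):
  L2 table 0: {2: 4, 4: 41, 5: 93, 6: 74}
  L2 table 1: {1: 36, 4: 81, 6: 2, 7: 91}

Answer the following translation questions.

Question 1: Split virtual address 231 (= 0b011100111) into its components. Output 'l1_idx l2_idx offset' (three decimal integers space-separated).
Answer: 3 4 7

Derivation:
vaddr = 231 = 0b011100111
  top 3 bits -> l1_idx = 3
  next 3 bits -> l2_idx = 4
  bottom 3 bits -> offset = 7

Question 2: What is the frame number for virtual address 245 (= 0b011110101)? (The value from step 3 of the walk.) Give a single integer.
vaddr = 245: l1_idx=3, l2_idx=6
L1[3] = 1; L2[1][6] = 2

Answer: 2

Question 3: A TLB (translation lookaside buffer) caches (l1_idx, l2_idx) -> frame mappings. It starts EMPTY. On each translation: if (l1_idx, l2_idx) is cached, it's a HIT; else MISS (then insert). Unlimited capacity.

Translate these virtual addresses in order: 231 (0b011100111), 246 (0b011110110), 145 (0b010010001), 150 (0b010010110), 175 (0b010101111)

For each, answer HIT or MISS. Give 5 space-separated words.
Answer: MISS MISS MISS HIT MISS

Derivation:
vaddr=231: (3,4) not in TLB -> MISS, insert
vaddr=246: (3,6) not in TLB -> MISS, insert
vaddr=145: (2,2) not in TLB -> MISS, insert
vaddr=150: (2,2) in TLB -> HIT
vaddr=175: (2,5) not in TLB -> MISS, insert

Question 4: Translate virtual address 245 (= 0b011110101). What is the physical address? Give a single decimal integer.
vaddr = 245 = 0b011110101
Split: l1_idx=3, l2_idx=6, offset=5
L1[3] = 1
L2[1][6] = 2
paddr = 2 * 8 + 5 = 21

Answer: 21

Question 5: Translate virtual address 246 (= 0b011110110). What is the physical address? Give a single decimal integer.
Answer: 22

Derivation:
vaddr = 246 = 0b011110110
Split: l1_idx=3, l2_idx=6, offset=6
L1[3] = 1
L2[1][6] = 2
paddr = 2 * 8 + 6 = 22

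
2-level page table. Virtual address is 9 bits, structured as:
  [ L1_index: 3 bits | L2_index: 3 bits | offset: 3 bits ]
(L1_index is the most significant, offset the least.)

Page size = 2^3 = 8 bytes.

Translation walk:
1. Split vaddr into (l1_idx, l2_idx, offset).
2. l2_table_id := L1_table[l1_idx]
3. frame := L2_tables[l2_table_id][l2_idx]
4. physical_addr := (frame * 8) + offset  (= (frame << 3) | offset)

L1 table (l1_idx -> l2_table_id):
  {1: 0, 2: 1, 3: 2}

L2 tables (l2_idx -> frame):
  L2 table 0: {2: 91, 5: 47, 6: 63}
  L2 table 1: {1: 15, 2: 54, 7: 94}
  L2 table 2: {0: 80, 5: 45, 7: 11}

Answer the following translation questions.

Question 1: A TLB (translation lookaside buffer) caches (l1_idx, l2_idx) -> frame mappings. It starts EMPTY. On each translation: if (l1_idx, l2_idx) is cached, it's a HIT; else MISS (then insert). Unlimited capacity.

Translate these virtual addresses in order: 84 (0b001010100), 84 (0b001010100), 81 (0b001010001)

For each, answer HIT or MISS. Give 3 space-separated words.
Answer: MISS HIT HIT

Derivation:
vaddr=84: (1,2) not in TLB -> MISS, insert
vaddr=84: (1,2) in TLB -> HIT
vaddr=81: (1,2) in TLB -> HIT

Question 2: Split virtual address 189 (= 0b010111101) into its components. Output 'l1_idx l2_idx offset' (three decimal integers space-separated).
Answer: 2 7 5

Derivation:
vaddr = 189 = 0b010111101
  top 3 bits -> l1_idx = 2
  next 3 bits -> l2_idx = 7
  bottom 3 bits -> offset = 5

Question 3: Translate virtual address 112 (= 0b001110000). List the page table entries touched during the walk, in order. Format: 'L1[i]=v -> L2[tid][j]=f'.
Answer: L1[1]=0 -> L2[0][6]=63

Derivation:
vaddr = 112 = 0b001110000
Split: l1_idx=1, l2_idx=6, offset=0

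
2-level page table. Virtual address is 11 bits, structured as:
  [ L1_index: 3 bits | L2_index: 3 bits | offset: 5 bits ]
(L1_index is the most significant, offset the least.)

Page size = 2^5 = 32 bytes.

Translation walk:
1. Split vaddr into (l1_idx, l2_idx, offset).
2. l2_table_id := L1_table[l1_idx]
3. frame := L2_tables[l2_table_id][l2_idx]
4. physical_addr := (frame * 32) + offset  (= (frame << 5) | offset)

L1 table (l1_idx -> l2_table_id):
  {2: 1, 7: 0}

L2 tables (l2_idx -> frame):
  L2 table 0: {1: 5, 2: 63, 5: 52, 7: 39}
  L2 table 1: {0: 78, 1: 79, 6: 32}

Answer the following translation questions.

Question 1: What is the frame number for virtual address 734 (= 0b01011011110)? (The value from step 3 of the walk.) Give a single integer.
Answer: 32

Derivation:
vaddr = 734: l1_idx=2, l2_idx=6
L1[2] = 1; L2[1][6] = 32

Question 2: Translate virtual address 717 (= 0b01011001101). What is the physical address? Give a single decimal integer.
vaddr = 717 = 0b01011001101
Split: l1_idx=2, l2_idx=6, offset=13
L1[2] = 1
L2[1][6] = 32
paddr = 32 * 32 + 13 = 1037

Answer: 1037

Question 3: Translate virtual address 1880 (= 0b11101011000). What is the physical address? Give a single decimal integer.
vaddr = 1880 = 0b11101011000
Split: l1_idx=7, l2_idx=2, offset=24
L1[7] = 0
L2[0][2] = 63
paddr = 63 * 32 + 24 = 2040

Answer: 2040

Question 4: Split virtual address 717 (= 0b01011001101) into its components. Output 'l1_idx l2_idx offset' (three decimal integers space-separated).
vaddr = 717 = 0b01011001101
  top 3 bits -> l1_idx = 2
  next 3 bits -> l2_idx = 6
  bottom 5 bits -> offset = 13

Answer: 2 6 13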